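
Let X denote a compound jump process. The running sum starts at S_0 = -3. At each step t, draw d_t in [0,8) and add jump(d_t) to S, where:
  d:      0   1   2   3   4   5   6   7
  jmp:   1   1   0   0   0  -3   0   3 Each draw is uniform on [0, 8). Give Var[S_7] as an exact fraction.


Outcome values over d=0..7: [1, 1, 0, 0, 0, -3, 0, 3]
Σy = 2, Σy² = 20, M = 8
μ = 2/8 = 1/4,  σ² = 20/8 − (1/4)² = 39/16
Independent increments: Var[S_7] = 7·σ² = 7·(39/16) = 273/16

273/16


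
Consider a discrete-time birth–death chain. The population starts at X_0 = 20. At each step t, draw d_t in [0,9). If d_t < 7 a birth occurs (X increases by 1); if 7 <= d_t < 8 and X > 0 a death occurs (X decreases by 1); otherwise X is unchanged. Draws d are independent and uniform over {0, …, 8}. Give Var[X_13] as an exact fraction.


X can drop by at most 1 per step and X_0 = 20 > T = 13, so X_t >= 20 − t >= 7 > 0 for every t <= 13: the floor at 0 (the 'and X > 0' condition) never binds. Hence X_13 = X_0 + Σ_{t<13} Y_t with i.i.d. increments Y_t = y(d_t) ∈ {+1, −1, 0}.
Outcome values over d=0..8: [1, 1, 1, 1, 1, 1, 1, -1, 0]
Σy = 6, Σy² = 8, M = 9
μ = 6/9 = 2/3,  σ² = 8/9 − (2/3)² = 4/9
Independent increments: Var[X_13] = 13·σ² = 13·(4/9) = 52/9

52/9


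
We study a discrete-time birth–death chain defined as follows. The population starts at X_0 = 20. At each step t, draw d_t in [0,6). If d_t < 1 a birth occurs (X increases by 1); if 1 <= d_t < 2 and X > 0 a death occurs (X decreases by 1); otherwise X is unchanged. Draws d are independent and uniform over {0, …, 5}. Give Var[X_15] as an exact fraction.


5

X can drop by at most 1 per step and X_0 = 20 > T = 15, so X_t >= 20 − t >= 5 > 0 for every t <= 15: the floor at 0 (the 'and X > 0' condition) never binds. Hence X_15 = X_0 + Σ_{t<15} Y_t with i.i.d. increments Y_t = y(d_t) ∈ {+1, −1, 0}.
Outcome values over d=0..5: [1, -1, 0, 0, 0, 0]
Σy = 0, Σy² = 2, M = 6
μ = 0/6 = 0,  σ² = 2/6 − (0)² = 1/3
Independent increments: Var[X_15] = 15·σ² = 15·(1/3) = 5


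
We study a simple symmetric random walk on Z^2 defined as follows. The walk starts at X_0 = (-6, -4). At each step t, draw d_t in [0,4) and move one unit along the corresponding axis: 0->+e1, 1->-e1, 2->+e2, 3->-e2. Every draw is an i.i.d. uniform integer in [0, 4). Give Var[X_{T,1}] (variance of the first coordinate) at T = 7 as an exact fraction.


Outcome values over d=0..3: [1, -1, 0, 0]
Σy = 0, Σy² = 2, M = 4
μ = 0/4 = 0,  σ² = 2/4 − (0)² = 1/2
Independent increments: Var[X_7] = 7·σ² = 7·(1/2) = 7/2

7/2


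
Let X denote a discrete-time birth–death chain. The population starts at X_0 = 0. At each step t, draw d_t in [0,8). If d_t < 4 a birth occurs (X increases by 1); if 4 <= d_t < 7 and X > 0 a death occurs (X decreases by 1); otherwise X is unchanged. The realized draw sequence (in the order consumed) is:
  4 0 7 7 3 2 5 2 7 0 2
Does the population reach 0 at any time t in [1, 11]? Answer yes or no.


yes

t=0: X=0, d=4 → hold, X_1=0
t=1: X=0, d=0 → birth, X_2=1
t=2: X=1, d=7 → hold, X_3=1
t=3: X=1, d=7 → hold, X_4=1
t=4: X=1, d=3 → birth, X_5=2
t=5: X=2, d=2 → birth, X_6=3
t=6: X=3, d=5 → death, X_7=2
t=7: X=2, d=2 → birth, X_8=3
t=8: X=3, d=7 → hold, X_9=3
t=9: X=3, d=0 → birth, X_10=4
t=10: X=4, d=2 → birth, X_11=5


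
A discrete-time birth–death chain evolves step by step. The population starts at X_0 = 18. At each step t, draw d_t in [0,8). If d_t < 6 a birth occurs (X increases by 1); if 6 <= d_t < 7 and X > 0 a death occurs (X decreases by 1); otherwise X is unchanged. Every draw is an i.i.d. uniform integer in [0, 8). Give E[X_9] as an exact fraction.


X can drop by at most 1 per step and X_0 = 18 > T = 9, so X_t >= 18 − t >= 9 > 0 for every t <= 9: the floor at 0 (the 'and X > 0' condition) never binds. Hence X_9 = X_0 + Σ_{t<9} Y_t with i.i.d. increments Y_t = y(d_t) ∈ {+1, −1, 0}.
Outcome values over d=0..7: [1, 1, 1, 1, 1, 1, -1, 0]
Σy = 5, Σy² = 7, M = 8
μ = 5/8 = 5/8,  σ² = 7/8 − (5/8)² = 31/64
E[X_9] = 18 + 9·(5/8) = 189/8

189/8


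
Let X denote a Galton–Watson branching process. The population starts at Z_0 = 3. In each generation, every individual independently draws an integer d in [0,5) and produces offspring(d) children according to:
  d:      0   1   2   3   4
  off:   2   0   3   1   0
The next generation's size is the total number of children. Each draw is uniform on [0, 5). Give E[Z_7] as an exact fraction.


839808/78125

Outcome values over d=0..4: [2, 0, 3, 1, 0]
Σy = 6, Σy² = 14, M = 5
μ = 6/5 = 6/5,  σ² = 14/5 − (6/5)² = 34/25
E[Z_0] = 3
E[Z_1] = 6/5·E[Z_0] = 18/5
E[Z_2] = 6/5·E[Z_1] = 108/25
E[Z_3] = 6/5·E[Z_2] = 648/125
E[Z_4] = 6/5·E[Z_3] = 3888/625
E[Z_5] = 6/5·E[Z_4] = 23328/3125
E[Z_6] = 6/5·E[Z_5] = 139968/15625
E[Z_7] = 6/5·E[Z_6] = 839808/78125


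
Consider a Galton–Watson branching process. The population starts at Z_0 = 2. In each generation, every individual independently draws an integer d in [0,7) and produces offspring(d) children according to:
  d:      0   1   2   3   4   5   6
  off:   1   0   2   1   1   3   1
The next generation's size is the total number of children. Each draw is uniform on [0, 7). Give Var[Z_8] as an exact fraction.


Outcome values over d=0..6: [1, 0, 2, 1, 1, 3, 1]
Σy = 9, Σy² = 17, M = 7
μ = 9/7 = 9/7,  σ² = 17/7 − (9/7)² = 38/49
V_0 = 0, E_0 = 2
V_1 = 38/49·E_0 + (9/7)²·V_0 = 76/49;  E_1 = 18/7
V_2 = 38/49·E_1 + (9/7)²·V_1 = 10944/2401;  E_2 = 162/49
V_3 = 38/49·E_2 + (9/7)²·V_2 = 1188108/117649;  E_3 = 1458/343
V_4 = 38/49·E_3 + (9/7)²·V_3 = 115240320/5764801;  E_4 = 13122/2401
V_5 = 38/49·E_4 + (9/7)²·V_4 = 10531690956/282475249;  E_5 = 118098/16807
V_6 = 38/49·E_5 + (9/7)²·V_5 = 928492144704/13841287201;  E_6 = 1062882/117649
V_7 = 38/49·E_6 + (9/7)²·V_6 = 79959649888908/678223072849;  E_7 = 9565938/823543
V_8 = 38/49·E_7 + (9/7)²·V_7 = 6776094169578240/33232930569601;  E_8 = 86093442/5764801

6776094169578240/33232930569601


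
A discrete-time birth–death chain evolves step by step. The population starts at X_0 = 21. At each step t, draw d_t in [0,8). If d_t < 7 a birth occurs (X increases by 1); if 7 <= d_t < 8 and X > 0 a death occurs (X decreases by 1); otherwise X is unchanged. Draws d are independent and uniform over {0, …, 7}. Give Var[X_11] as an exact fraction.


77/16

X can drop by at most 1 per step and X_0 = 21 > T = 11, so X_t >= 21 − t >= 10 > 0 for every t <= 11: the floor at 0 (the 'and X > 0' condition) never binds. Hence X_11 = X_0 + Σ_{t<11} Y_t with i.i.d. increments Y_t = y(d_t) ∈ {+1, −1, 0}.
Outcome values over d=0..7: [1, 1, 1, 1, 1, 1, 1, -1]
Σy = 6, Σy² = 8, M = 8
μ = 6/8 = 3/4,  σ² = 8/8 − (3/4)² = 7/16
Independent increments: Var[X_11] = 11·σ² = 11·(7/16) = 77/16


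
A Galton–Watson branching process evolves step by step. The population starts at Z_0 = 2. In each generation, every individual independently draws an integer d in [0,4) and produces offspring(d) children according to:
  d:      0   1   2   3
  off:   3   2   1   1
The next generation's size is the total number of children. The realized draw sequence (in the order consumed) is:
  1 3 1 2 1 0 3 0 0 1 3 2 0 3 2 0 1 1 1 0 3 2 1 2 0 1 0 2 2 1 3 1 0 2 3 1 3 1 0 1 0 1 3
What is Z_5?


39

gen 0: Z_0=2, draws=[1, 3], offspring=[2, 1], Z_1=3
gen 1: Z_1=3, draws=[1, 2, 1], offspring=[2, 1, 2], Z_2=5
gen 2: Z_2=5, draws=[0, 3, 0, 0, 1], offspring=[3, 1, 3, 3, 2], Z_3=12
gen 3: Z_3=12, draws=[3, 2, 0, 3, 2, 0, 1, 1, 1, 0, 3, 2], offspring=[1, 1, 3, 1, 1, 3, 2, 2, 2, 3, 1, 1], Z_4=21
gen 4: Z_4=21, draws=[1, 2, 0, 1, 0, 2, 2, 1, 3, 1, 0, 2, 3, 1, 3, 1, 0, 1, 0, 1, 3], offspring=[2, 1, 3, 2, 3, 1, 1, 2, 1, 2, 3, 1, 1, 2, 1, 2, 3, 2, 3, 2, 1], Z_5=39


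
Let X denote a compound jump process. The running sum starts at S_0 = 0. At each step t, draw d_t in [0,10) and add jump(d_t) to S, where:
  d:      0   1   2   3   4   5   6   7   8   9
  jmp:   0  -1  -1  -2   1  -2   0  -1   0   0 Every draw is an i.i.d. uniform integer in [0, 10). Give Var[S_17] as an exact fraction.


Outcome values over d=0..9: [0, -1, -1, -2, 1, -2, 0, -1, 0, 0]
Σy = -6, Σy² = 12, M = 10
μ = -6/10 = -3/5,  σ² = 12/10 − (-3/5)² = 21/25
Independent increments: Var[S_17] = 17·σ² = 17·(21/25) = 357/25

357/25


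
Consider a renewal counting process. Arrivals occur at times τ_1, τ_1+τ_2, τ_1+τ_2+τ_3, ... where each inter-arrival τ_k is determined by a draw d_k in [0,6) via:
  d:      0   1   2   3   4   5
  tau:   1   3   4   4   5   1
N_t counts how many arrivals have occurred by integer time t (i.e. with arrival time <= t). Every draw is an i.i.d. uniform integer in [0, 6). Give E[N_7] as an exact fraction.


4558/2187

Inter-arrival values over d=0..5: [1, 3, 4, 4, 5, 1]
Each d has probability 1/6, so the pmf of τ is: f(1) = 1/3, f(3) = 1/6, f(4) = 1/3, f(5) = 1/6
Renewal equation for m(n) = E[N_n]: condition on τ_1 = k (if k <= n, one arrival plus a fresh copy on the remaining n−k steps): m(n) = F(n) + Σ_{k<=n} f(k)·m(n−k), where F(n) = P(τ <= n) and m(0) = 0
m(1) = F(1) = 1/3
m(2) = F(2) + f(1)·m(1) = 1/3 + 1/3·1/3 = 4/9
m(3) = F(3) + f(1)·m(2) = 1/2 + 1/3·4/9 = 35/54
m(4) = F(4) + f(1)·m(3) + f(3)·m(1) = 5/6 + 1/3·35/54 + 1/6·1/3 = 179/162
m(5) = F(5) + f(1)·m(4) + f(3)·m(2) + f(4)·m(1) = 1 + 1/3·179/162 + 1/6·4/9 + 1/3·1/3 = 755/486
m(6) = F(6) + f(1)·m(5) + f(3)·m(3) + f(4)·m(2) + f(5)·m(1) = 1 + 1/3·755/486 + 1/6·35/54 + 1/3·4/9 + 1/6·1/3 = 5335/2916
m(7) = F(7) + f(1)·m(6) + f(3)·m(4) + f(4)·m(3) + f(5)·m(2) = 1 + 1/3·5335/2916 + 1/6·179/162 + 1/3·35/54 + 1/6·4/9 = 4558/2187
E[N_7] = m(7) = 4558/2187


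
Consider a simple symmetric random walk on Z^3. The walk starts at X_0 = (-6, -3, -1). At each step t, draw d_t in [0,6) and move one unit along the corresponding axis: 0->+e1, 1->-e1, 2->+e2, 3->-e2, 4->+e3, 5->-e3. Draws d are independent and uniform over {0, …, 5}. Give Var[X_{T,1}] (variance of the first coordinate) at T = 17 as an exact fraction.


17/3

Outcome values over d=0..5: [1, -1, 0, 0, 0, 0]
Σy = 0, Σy² = 2, M = 6
μ = 0/6 = 0,  σ² = 2/6 − (0)² = 1/3
Independent increments: Var[X_17] = 17·σ² = 17·(1/3) = 17/3


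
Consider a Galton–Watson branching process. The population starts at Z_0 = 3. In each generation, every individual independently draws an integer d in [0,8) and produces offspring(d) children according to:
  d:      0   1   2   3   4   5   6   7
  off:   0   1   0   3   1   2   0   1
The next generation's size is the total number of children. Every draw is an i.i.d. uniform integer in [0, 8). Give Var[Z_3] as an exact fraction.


9

Outcome values over d=0..7: [0, 1, 0, 3, 1, 2, 0, 1]
Σy = 8, Σy² = 16, M = 8
μ = 8/8 = 1,  σ² = 16/8 − (1)² = 1
V_0 = 0, E_0 = 3
V_1 = 1·E_0 + (1)²·V_0 = 3;  E_1 = 3
V_2 = 1·E_1 + (1)²·V_1 = 6;  E_2 = 3
V_3 = 1·E_2 + (1)²·V_2 = 9;  E_3 = 3


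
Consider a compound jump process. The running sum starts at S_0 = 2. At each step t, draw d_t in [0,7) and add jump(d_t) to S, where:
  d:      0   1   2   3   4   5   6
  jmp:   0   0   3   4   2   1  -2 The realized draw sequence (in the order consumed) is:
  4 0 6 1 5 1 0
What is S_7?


3

t=0: S=2, d=4, jump=2, S_1=4
t=1: S=4, d=0, jump=0, S_2=4
t=2: S=4, d=6, jump=-2, S_3=2
t=3: S=2, d=1, jump=0, S_4=2
t=4: S=2, d=5, jump=1, S_5=3
t=5: S=3, d=1, jump=0, S_6=3
t=6: S=3, d=0, jump=0, S_7=3


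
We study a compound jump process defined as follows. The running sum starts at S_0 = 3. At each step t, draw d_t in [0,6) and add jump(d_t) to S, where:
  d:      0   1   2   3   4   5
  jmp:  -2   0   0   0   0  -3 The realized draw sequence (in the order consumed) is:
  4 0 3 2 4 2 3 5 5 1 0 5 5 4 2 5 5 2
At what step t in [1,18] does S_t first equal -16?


t=0: S=3, d=4, jump=0, S_1=3
t=1: S=3, d=0, jump=-2, S_2=1
t=2: S=1, d=3, jump=0, S_3=1
t=3: S=1, d=2, jump=0, S_4=1
t=4: S=1, d=4, jump=0, S_5=1
t=5: S=1, d=2, jump=0, S_6=1
t=6: S=1, d=3, jump=0, S_7=1
t=7: S=1, d=5, jump=-3, S_8=-2
t=8: S=-2, d=5, jump=-3, S_9=-5
t=9: S=-5, d=1, jump=0, S_10=-5
t=10: S=-5, d=0, jump=-2, S_11=-7
t=11: S=-7, d=5, jump=-3, S_12=-10
t=12: S=-10, d=5, jump=-3, S_13=-13
t=13: S=-13, d=4, jump=0, S_14=-13
t=14: S=-13, d=2, jump=0, S_15=-13
t=15: S=-13, d=5, jump=-3, S_16=-16
t=16: S=-16, d=5, jump=-3, S_17=-19
t=17: S=-19, d=2, jump=0, S_18=-19

16


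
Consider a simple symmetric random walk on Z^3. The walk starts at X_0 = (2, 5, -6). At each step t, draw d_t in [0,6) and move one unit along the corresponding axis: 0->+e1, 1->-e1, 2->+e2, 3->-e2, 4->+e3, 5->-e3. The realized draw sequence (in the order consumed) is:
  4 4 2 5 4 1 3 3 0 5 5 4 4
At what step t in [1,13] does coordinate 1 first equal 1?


t=0: X=(2, 5, -6), d=4 → +e3, X_1=(2, 5, -5)
t=1: X=(2, 5, -5), d=4 → +e3, X_2=(2, 5, -4)
t=2: X=(2, 5, -4), d=2 → +e2, X_3=(2, 6, -4)
t=3: X=(2, 6, -4), d=5 → -e3, X_4=(2, 6, -5)
t=4: X=(2, 6, -5), d=4 → +e3, X_5=(2, 6, -4)
t=5: X=(2, 6, -4), d=1 → -e1, X_6=(1, 6, -4)
t=6: X=(1, 6, -4), d=3 → -e2, X_7=(1, 5, -4)
t=7: X=(1, 5, -4), d=3 → -e2, X_8=(1, 4, -4)
t=8: X=(1, 4, -4), d=0 → +e1, X_9=(2, 4, -4)
t=9: X=(2, 4, -4), d=5 → -e3, X_10=(2, 4, -5)
t=10: X=(2, 4, -5), d=5 → -e3, X_11=(2, 4, -6)
t=11: X=(2, 4, -6), d=4 → +e3, X_12=(2, 4, -5)
t=12: X=(2, 4, -5), d=4 → +e3, X_13=(2, 4, -4)

6


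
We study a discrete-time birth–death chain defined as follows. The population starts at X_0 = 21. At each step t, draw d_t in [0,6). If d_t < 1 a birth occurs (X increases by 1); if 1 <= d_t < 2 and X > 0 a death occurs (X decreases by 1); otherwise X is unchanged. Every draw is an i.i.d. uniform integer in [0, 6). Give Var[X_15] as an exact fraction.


5

X can drop by at most 1 per step and X_0 = 21 > T = 15, so X_t >= 21 − t >= 6 > 0 for every t <= 15: the floor at 0 (the 'and X > 0' condition) never binds. Hence X_15 = X_0 + Σ_{t<15} Y_t with i.i.d. increments Y_t = y(d_t) ∈ {+1, −1, 0}.
Outcome values over d=0..5: [1, -1, 0, 0, 0, 0]
Σy = 0, Σy² = 2, M = 6
μ = 0/6 = 0,  σ² = 2/6 − (0)² = 1/3
Independent increments: Var[X_15] = 15·σ² = 15·(1/3) = 5


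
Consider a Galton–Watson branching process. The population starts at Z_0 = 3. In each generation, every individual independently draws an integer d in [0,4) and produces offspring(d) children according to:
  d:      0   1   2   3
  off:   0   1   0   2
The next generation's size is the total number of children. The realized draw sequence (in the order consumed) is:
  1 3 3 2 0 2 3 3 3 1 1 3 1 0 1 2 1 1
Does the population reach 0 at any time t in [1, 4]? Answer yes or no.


gen 0: Z_0=3, draws=[1, 3, 3], offspring=[1, 2, 2], Z_1=5
gen 1: Z_1=5, draws=[2, 0, 2, 3, 3], offspring=[0, 0, 0, 2, 2], Z_2=4
gen 2: Z_2=4, draws=[3, 1, 1, 3], offspring=[2, 1, 1, 2], Z_3=6
gen 3: Z_3=6, draws=[1, 0, 1, 2, 1, 1], offspring=[1, 0, 1, 0, 1, 1], Z_4=4

no


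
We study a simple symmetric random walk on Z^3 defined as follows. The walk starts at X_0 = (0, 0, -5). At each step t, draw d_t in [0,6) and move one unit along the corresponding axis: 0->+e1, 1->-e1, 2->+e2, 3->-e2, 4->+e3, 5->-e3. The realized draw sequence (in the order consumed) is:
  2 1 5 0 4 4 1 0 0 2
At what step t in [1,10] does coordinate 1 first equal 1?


9

t=0: X=(0, 0, -5), d=2 → +e2, X_1=(0, 1, -5)
t=1: X=(0, 1, -5), d=1 → -e1, X_2=(-1, 1, -5)
t=2: X=(-1, 1, -5), d=5 → -e3, X_3=(-1, 1, -6)
t=3: X=(-1, 1, -6), d=0 → +e1, X_4=(0, 1, -6)
t=4: X=(0, 1, -6), d=4 → +e3, X_5=(0, 1, -5)
t=5: X=(0, 1, -5), d=4 → +e3, X_6=(0, 1, -4)
t=6: X=(0, 1, -4), d=1 → -e1, X_7=(-1, 1, -4)
t=7: X=(-1, 1, -4), d=0 → +e1, X_8=(0, 1, -4)
t=8: X=(0, 1, -4), d=0 → +e1, X_9=(1, 1, -4)
t=9: X=(1, 1, -4), d=2 → +e2, X_10=(1, 2, -4)


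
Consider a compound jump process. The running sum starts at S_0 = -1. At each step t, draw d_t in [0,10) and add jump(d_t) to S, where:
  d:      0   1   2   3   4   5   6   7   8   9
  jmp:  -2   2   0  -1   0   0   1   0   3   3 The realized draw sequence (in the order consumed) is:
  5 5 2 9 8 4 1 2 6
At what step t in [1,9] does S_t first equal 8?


t=0: S=-1, d=5, jump=0, S_1=-1
t=1: S=-1, d=5, jump=0, S_2=-1
t=2: S=-1, d=2, jump=0, S_3=-1
t=3: S=-1, d=9, jump=3, S_4=2
t=4: S=2, d=8, jump=3, S_5=5
t=5: S=5, d=4, jump=0, S_6=5
t=6: S=5, d=1, jump=2, S_7=7
t=7: S=7, d=2, jump=0, S_8=7
t=8: S=7, d=6, jump=1, S_9=8

9


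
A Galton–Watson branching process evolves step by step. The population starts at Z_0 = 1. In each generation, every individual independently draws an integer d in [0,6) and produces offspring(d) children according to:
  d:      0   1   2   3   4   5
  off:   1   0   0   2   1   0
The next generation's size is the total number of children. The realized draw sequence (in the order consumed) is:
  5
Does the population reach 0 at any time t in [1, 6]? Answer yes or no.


yes

gen 0: Z_0=1, draws=[5], offspring=[0], Z_1=0
gen 1: Z_1=0, draws=[], offspring=[], Z_2=0
gen 2: Z_2=0, draws=[], offspring=[], Z_3=0
gen 3: Z_3=0, draws=[], offspring=[], Z_4=0
gen 4: Z_4=0, draws=[], offspring=[], Z_5=0
gen 5: Z_5=0, draws=[], offspring=[], Z_6=0


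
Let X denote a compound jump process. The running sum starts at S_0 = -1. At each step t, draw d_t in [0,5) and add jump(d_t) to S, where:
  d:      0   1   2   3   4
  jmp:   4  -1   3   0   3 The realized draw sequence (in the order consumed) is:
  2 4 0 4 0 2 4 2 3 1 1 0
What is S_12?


t=0: S=-1, d=2, jump=3, S_1=2
t=1: S=2, d=4, jump=3, S_2=5
t=2: S=5, d=0, jump=4, S_3=9
t=3: S=9, d=4, jump=3, S_4=12
t=4: S=12, d=0, jump=4, S_5=16
t=5: S=16, d=2, jump=3, S_6=19
t=6: S=19, d=4, jump=3, S_7=22
t=7: S=22, d=2, jump=3, S_8=25
t=8: S=25, d=3, jump=0, S_9=25
t=9: S=25, d=1, jump=-1, S_10=24
t=10: S=24, d=1, jump=-1, S_11=23
t=11: S=23, d=0, jump=4, S_12=27

27


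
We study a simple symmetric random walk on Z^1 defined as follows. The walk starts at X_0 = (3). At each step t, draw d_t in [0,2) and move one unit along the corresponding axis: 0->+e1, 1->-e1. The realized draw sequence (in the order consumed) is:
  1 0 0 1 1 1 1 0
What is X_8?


t=0: X=(3), d=1 → -e1, X_1=(2)
t=1: X=(2), d=0 → +e1, X_2=(3)
t=2: X=(3), d=0 → +e1, X_3=(4)
t=3: X=(4), d=1 → -e1, X_4=(3)
t=4: X=(3), d=1 → -e1, X_5=(2)
t=5: X=(2), d=1 → -e1, X_6=(1)
t=6: X=(1), d=1 → -e1, X_7=(0)
t=7: X=(0), d=0 → +e1, X_8=(1)

(1)


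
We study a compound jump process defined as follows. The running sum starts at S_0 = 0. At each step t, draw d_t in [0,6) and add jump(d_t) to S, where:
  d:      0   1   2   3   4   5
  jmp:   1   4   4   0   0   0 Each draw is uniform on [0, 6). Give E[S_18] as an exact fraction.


27

Outcome values over d=0..5: [1, 4, 4, 0, 0, 0]
Σy = 9, Σy² = 33, M = 6
μ = 9/6 = 3/2,  σ² = 33/6 − (3/2)² = 13/4
E[S_18] = 0 + 18·(3/2) = 27


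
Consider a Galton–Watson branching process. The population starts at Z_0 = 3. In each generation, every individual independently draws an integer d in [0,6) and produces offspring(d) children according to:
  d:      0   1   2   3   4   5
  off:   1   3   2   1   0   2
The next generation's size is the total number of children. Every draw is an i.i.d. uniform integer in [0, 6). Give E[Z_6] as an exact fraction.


2187/64

Outcome values over d=0..5: [1, 3, 2, 1, 0, 2]
Σy = 9, Σy² = 19, M = 6
μ = 9/6 = 3/2,  σ² = 19/6 − (3/2)² = 11/12
E[Z_0] = 3
E[Z_1] = 3/2·E[Z_0] = 9/2
E[Z_2] = 3/2·E[Z_1] = 27/4
E[Z_3] = 3/2·E[Z_2] = 81/8
E[Z_4] = 3/2·E[Z_3] = 243/16
E[Z_5] = 3/2·E[Z_4] = 729/32
E[Z_6] = 3/2·E[Z_5] = 2187/64


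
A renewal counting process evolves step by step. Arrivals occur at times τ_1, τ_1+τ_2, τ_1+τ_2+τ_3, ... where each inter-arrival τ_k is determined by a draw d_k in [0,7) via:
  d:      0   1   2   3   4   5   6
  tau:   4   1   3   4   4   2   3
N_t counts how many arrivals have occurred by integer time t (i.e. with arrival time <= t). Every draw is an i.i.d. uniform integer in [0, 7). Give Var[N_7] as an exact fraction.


318833647320/678223072849

Inter-arrival values over d=0..6: [4, 1, 3, 4, 4, 2, 3]
Each d has probability 1/7, so the pmf of τ is: f(1) = 1/7, f(2) = 1/7, f(3) = 2/7, f(4) = 3/7
Let p_n(j) = P(N_n = j), with p_0 = [1]. Condition on τ_1: p_n(0) = P(τ > n), and for j >= 1, p_n(j) = Σ_{k<=n} f(k)·p_{n−k}(j−1)
p_1 = [6/7, 1/7]  (j = 0..1)
p_2 = [5/7, 13/49, 1/49]  (j = 0..2)
p_3 = [3/7, 25/49, 20/343, 1/343]  (j = 0..3)
p_4 = [0, 41/49, 52/343, 27/2401, 1/2401]  (j = 0..4)
p_5 = [0, 31/49, 113/343, 86/2401, 34/16807, 1/16807]  (j = 0..5)
p_6 = [0, 3/7, 23/49, 226/2401, 127/16807, 41/117649, 1/117649]  (j = 0..6)
p_7 = [0, 9/49, 209/343, 438/2401, 387/16807, 25/16807, 48/823543, 1/823543]  (j = 0..7)
E[N_7] = Σ j·p_7(j) = 1687855/823543;  E[N_7²] = Σ j²·p_7(j) = 3846415/823543
Var[N_7] = 3846415/823543 − (1687855/823543)² = 318833647320/678223072849


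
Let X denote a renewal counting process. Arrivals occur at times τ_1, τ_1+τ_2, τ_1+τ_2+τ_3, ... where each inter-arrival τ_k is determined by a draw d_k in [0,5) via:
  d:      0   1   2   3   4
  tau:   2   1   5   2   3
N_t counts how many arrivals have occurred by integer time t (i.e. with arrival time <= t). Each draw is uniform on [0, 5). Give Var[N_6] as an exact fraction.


194711514/244140625

Inter-arrival values over d=0..4: [2, 1, 5, 2, 3]
Each d has probability 1/5, so the pmf of τ is: f(1) = 1/5, f(2) = 2/5, f(3) = 1/5, f(5) = 1/5
Let p_n(j) = P(N_n = j), with p_0 = [1]. Condition on τ_1: p_n(0) = P(τ > n), and for j >= 1, p_n(j) = Σ_{k<=n} f(k)·p_{n−k}(j−1)
p_1 = [4/5, 1/5]  (j = 0..1)
p_2 = [2/5, 14/25, 1/25]  (j = 0..2)
p_3 = [1/5, 3/5, 24/125, 1/125]  (j = 0..3)
p_4 = [1/5, 9/25, 48/125, 34/625, 1/625]  (j = 0..4)
p_5 = [0, 2/5, 53/125, 101/625, 44/3125, 1/3125]  (j = 0..5)
p_6 = [0, 7/25, 48/125, 173/625, 174/3125, 54/15625, 1/15625]  (j = 0..6)
E[N_6] = Σ j·p_6(j) = 33106/15625;  E[N_6²] = Σ j²·p_6(j) = 82606/15625
Var[N_6] = 82606/15625 − (33106/15625)² = 194711514/244140625


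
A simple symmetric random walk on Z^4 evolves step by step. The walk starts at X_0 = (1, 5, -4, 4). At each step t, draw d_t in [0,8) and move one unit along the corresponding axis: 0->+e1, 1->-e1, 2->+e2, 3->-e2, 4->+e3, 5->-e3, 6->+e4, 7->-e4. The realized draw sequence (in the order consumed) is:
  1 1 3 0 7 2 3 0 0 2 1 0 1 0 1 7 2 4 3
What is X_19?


t=0: X=(1, 5, -4, 4), d=1 → -e1, X_1=(0, 5, -4, 4)
t=1: X=(0, 5, -4, 4), d=1 → -e1, X_2=(-1, 5, -4, 4)
t=2: X=(-1, 5, -4, 4), d=3 → -e2, X_3=(-1, 4, -4, 4)
t=3: X=(-1, 4, -4, 4), d=0 → +e1, X_4=(0, 4, -4, 4)
t=4: X=(0, 4, -4, 4), d=7 → -e4, X_5=(0, 4, -4, 3)
t=5: X=(0, 4, -4, 3), d=2 → +e2, X_6=(0, 5, -4, 3)
t=6: X=(0, 5, -4, 3), d=3 → -e2, X_7=(0, 4, -4, 3)
t=7: X=(0, 4, -4, 3), d=0 → +e1, X_8=(1, 4, -4, 3)
t=8: X=(1, 4, -4, 3), d=0 → +e1, X_9=(2, 4, -4, 3)
t=9: X=(2, 4, -4, 3), d=2 → +e2, X_10=(2, 5, -4, 3)
t=10: X=(2, 5, -4, 3), d=1 → -e1, X_11=(1, 5, -4, 3)
t=11: X=(1, 5, -4, 3), d=0 → +e1, X_12=(2, 5, -4, 3)
t=12: X=(2, 5, -4, 3), d=1 → -e1, X_13=(1, 5, -4, 3)
t=13: X=(1, 5, -4, 3), d=0 → +e1, X_14=(2, 5, -4, 3)
t=14: X=(2, 5, -4, 3), d=1 → -e1, X_15=(1, 5, -4, 3)
t=15: X=(1, 5, -4, 3), d=7 → -e4, X_16=(1, 5, -4, 2)
t=16: X=(1, 5, -4, 2), d=2 → +e2, X_17=(1, 6, -4, 2)
t=17: X=(1, 6, -4, 2), d=4 → +e3, X_18=(1, 6, -3, 2)
t=18: X=(1, 6, -3, 2), d=3 → -e2, X_19=(1, 5, -3, 2)

(1, 5, -3, 2)


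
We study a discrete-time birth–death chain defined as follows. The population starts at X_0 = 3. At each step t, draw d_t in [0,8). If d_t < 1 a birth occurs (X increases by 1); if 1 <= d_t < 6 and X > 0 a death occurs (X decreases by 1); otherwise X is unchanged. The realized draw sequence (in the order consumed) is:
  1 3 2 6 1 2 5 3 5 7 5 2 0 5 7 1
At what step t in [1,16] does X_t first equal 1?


t=0: X=3, d=1 → death, X_1=2
t=1: X=2, d=3 → death, X_2=1
t=2: X=1, d=2 → death, X_3=0
t=3: X=0, d=6 → hold, X_4=0
t=4: X=0, d=1 → hold, X_5=0
t=5: X=0, d=2 → hold, X_6=0
t=6: X=0, d=5 → hold, X_7=0
t=7: X=0, d=3 → hold, X_8=0
t=8: X=0, d=5 → hold, X_9=0
t=9: X=0, d=7 → hold, X_10=0
t=10: X=0, d=5 → hold, X_11=0
t=11: X=0, d=2 → hold, X_12=0
t=12: X=0, d=0 → birth, X_13=1
t=13: X=1, d=5 → death, X_14=0
t=14: X=0, d=7 → hold, X_15=0
t=15: X=0, d=1 → hold, X_16=0

2


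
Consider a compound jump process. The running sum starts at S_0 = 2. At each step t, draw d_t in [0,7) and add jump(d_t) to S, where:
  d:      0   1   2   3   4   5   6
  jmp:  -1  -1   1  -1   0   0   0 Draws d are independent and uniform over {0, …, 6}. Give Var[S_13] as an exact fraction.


312/49

Outcome values over d=0..6: [-1, -1, 1, -1, 0, 0, 0]
Σy = -2, Σy² = 4, M = 7
μ = -2/7 = -2/7,  σ² = 4/7 − (-2/7)² = 24/49
Independent increments: Var[S_13] = 13·σ² = 13·(24/49) = 312/49


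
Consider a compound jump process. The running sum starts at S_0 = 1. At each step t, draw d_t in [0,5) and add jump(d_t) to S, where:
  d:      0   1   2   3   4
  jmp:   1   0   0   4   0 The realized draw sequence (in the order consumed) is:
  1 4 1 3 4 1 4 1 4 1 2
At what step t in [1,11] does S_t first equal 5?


4

t=0: S=1, d=1, jump=0, S_1=1
t=1: S=1, d=4, jump=0, S_2=1
t=2: S=1, d=1, jump=0, S_3=1
t=3: S=1, d=3, jump=4, S_4=5
t=4: S=5, d=4, jump=0, S_5=5
t=5: S=5, d=1, jump=0, S_6=5
t=6: S=5, d=4, jump=0, S_7=5
t=7: S=5, d=1, jump=0, S_8=5
t=8: S=5, d=4, jump=0, S_9=5
t=9: S=5, d=1, jump=0, S_10=5
t=10: S=5, d=2, jump=0, S_11=5


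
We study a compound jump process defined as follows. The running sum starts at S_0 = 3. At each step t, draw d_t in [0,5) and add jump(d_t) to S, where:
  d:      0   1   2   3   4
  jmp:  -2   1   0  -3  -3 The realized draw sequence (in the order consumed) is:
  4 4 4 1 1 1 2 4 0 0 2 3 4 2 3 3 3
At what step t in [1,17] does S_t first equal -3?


t=0: S=3, d=4, jump=-3, S_1=0
t=1: S=0, d=4, jump=-3, S_2=-3
t=2: S=-3, d=4, jump=-3, S_3=-6
t=3: S=-6, d=1, jump=1, S_4=-5
t=4: S=-5, d=1, jump=1, S_5=-4
t=5: S=-4, d=1, jump=1, S_6=-3
t=6: S=-3, d=2, jump=0, S_7=-3
t=7: S=-3, d=4, jump=-3, S_8=-6
t=8: S=-6, d=0, jump=-2, S_9=-8
t=9: S=-8, d=0, jump=-2, S_10=-10
t=10: S=-10, d=2, jump=0, S_11=-10
t=11: S=-10, d=3, jump=-3, S_12=-13
t=12: S=-13, d=4, jump=-3, S_13=-16
t=13: S=-16, d=2, jump=0, S_14=-16
t=14: S=-16, d=3, jump=-3, S_15=-19
t=15: S=-19, d=3, jump=-3, S_16=-22
t=16: S=-22, d=3, jump=-3, S_17=-25

2


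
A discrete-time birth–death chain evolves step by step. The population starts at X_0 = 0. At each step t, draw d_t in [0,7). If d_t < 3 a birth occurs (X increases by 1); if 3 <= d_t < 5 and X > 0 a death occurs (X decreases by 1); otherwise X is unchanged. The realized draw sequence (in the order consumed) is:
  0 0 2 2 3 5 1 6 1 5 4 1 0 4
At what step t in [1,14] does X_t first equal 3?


3

t=0: X=0, d=0 → birth, X_1=1
t=1: X=1, d=0 → birth, X_2=2
t=2: X=2, d=2 → birth, X_3=3
t=3: X=3, d=2 → birth, X_4=4
t=4: X=4, d=3 → death, X_5=3
t=5: X=3, d=5 → hold, X_6=3
t=6: X=3, d=1 → birth, X_7=4
t=7: X=4, d=6 → hold, X_8=4
t=8: X=4, d=1 → birth, X_9=5
t=9: X=5, d=5 → hold, X_10=5
t=10: X=5, d=4 → death, X_11=4
t=11: X=4, d=1 → birth, X_12=5
t=12: X=5, d=0 → birth, X_13=6
t=13: X=6, d=4 → death, X_14=5


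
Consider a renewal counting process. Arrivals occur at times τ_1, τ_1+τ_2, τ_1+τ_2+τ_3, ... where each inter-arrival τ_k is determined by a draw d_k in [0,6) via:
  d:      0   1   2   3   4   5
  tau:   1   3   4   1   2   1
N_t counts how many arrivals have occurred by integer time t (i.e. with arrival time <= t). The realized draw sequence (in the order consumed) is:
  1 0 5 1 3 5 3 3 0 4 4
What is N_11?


7

draw d_1=1: τ_1=3, arrival time A_1=3
draw d_2=0: τ_2=1, arrival time A_2=4
draw d_3=5: τ_3=1, arrival time A_3=5
draw d_4=1: τ_4=3, arrival time A_4=8
draw d_5=3: τ_5=1, arrival time A_5=9
draw d_6=5: τ_6=1, arrival time A_6=10
draw d_7=3: τ_7=1, arrival time A_7=11
draw d_8=3: τ_8=1, arrival time A_8=12
draw d_9=0: τ_9=1, arrival time A_9=13
draw d_10=4: τ_10=2, arrival time A_10=15
draw d_11=4: τ_11=2, arrival time A_11=17
N_t over t=0..11: 0:0 1:0 2:0 3:1 4:2 5:3 6:3 7:3 8:4 9:5 10:6 11:7


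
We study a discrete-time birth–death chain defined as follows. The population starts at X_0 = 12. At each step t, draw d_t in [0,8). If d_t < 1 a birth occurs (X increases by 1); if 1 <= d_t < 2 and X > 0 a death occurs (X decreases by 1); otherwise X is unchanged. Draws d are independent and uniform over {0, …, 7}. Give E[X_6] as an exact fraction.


12

X can drop by at most 1 per step and X_0 = 12 > T = 6, so X_t >= 12 − t >= 6 > 0 for every t <= 6: the floor at 0 (the 'and X > 0' condition) never binds. Hence X_6 = X_0 + Σ_{t<6} Y_t with i.i.d. increments Y_t = y(d_t) ∈ {+1, −1, 0}.
Outcome values over d=0..7: [1, -1, 0, 0, 0, 0, 0, 0]
Σy = 0, Σy² = 2, M = 8
μ = 0/8 = 0,  σ² = 2/8 − (0)² = 1/4
E[X_6] = 12 + 6·(0) = 12


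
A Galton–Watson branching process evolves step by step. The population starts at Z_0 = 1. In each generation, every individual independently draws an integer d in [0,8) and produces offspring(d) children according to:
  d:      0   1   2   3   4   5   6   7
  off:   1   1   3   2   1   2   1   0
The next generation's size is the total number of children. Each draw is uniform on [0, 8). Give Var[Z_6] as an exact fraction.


3808458837183/68719476736

Outcome values over d=0..7: [1, 1, 3, 2, 1, 2, 1, 0]
Σy = 11, Σy² = 21, M = 8
μ = 11/8 = 11/8,  σ² = 21/8 − (11/8)² = 47/64
V_0 = 0, E_0 = 1
V_1 = 47/64·E_0 + (11/8)²·V_0 = 47/64;  E_1 = 11/8
V_2 = 47/64·E_1 + (11/8)²·V_1 = 9823/4096;  E_2 = 121/64
V_3 = 47/64·E_2 + (11/8)²·V_2 = 1552551/262144;  E_3 = 1331/512
V_4 = 47/64·E_3 + (11/8)²·V_3 = 219887855/16777216;  E_4 = 14641/4096
V_5 = 47/64·E_4 + (11/8)²·V_4 = 29424998647/1073741824;  E_5 = 161051/32768
V_6 = 47/64·E_5 + (11/8)²·V_5 = 3808458837183/68719476736;  E_6 = 1771561/262144


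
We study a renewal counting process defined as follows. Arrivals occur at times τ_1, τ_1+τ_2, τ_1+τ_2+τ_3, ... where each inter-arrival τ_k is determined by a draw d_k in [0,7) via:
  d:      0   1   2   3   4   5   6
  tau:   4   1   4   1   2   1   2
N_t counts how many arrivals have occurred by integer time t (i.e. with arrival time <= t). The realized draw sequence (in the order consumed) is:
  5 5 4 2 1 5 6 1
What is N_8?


4

draw d_1=5: τ_1=1, arrival time A_1=1
draw d_2=5: τ_2=1, arrival time A_2=2
draw d_3=4: τ_3=2, arrival time A_3=4
draw d_4=2: τ_4=4, arrival time A_4=8
draw d_5=1: τ_5=1, arrival time A_5=9
draw d_6=5: τ_6=1, arrival time A_6=10
draw d_7=6: τ_7=2, arrival time A_7=12
draw d_8=1: τ_8=1, arrival time A_8=13
N_t over t=0..8: 0:0 1:1 2:2 3:2 4:3 5:3 6:3 7:3 8:4


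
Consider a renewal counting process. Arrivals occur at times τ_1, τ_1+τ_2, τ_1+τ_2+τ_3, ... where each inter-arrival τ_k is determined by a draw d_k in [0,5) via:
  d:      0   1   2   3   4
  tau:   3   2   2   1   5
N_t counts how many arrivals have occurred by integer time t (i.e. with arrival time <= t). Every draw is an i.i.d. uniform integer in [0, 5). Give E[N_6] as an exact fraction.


33106/15625

Inter-arrival values over d=0..4: [3, 2, 2, 1, 5]
Each d has probability 1/5, so the pmf of τ is: f(1) = 1/5, f(2) = 2/5, f(3) = 1/5, f(5) = 1/5
Renewal equation for m(n) = E[N_n]: condition on τ_1 = k (if k <= n, one arrival plus a fresh copy on the remaining n−k steps): m(n) = F(n) + Σ_{k<=n} f(k)·m(n−k), where F(n) = P(τ <= n) and m(0) = 0
m(1) = F(1) = 1/5
m(2) = F(2) + f(1)·m(1) = 3/5 + 1/5·1/5 = 16/25
m(3) = F(3) + f(1)·m(2) + f(2)·m(1) = 4/5 + 1/5·16/25 + 2/5·1/5 = 126/125
m(4) = F(4) + f(1)·m(3) + f(2)·m(2) + f(3)·m(1) = 4/5 + 1/5·126/125 + 2/5·16/25 + 1/5·1/5 = 811/625
m(5) = F(5) + f(1)·m(4) + f(2)·m(3) + f(3)·m(2) = 1 + 1/5·811/625 + 2/5·126/125 + 1/5·16/25 = 5596/3125
m(6) = F(6) + f(1)·m(5) + f(2)·m(4) + f(3)·m(3) + f(5)·m(1) = 1 + 1/5·5596/3125 + 2/5·811/625 + 1/5·126/125 + 1/5·1/5 = 33106/15625
E[N_6] = m(6) = 33106/15625


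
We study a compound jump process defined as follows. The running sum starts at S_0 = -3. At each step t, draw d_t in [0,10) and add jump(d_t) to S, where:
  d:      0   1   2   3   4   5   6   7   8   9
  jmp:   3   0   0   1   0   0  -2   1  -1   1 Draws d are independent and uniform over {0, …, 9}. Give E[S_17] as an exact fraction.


21/10

Outcome values over d=0..9: [3, 0, 0, 1, 0, 0, -2, 1, -1, 1]
Σy = 3, Σy² = 17, M = 10
μ = 3/10 = 3/10,  σ² = 17/10 − (3/10)² = 161/100
E[S_17] = -3 + 17·(3/10) = 21/10


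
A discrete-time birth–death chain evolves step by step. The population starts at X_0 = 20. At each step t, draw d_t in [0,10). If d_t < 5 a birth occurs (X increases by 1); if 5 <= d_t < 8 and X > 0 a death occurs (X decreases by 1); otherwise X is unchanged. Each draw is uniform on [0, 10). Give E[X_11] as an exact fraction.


111/5

X can drop by at most 1 per step and X_0 = 20 > T = 11, so X_t >= 20 − t >= 9 > 0 for every t <= 11: the floor at 0 (the 'and X > 0' condition) never binds. Hence X_11 = X_0 + Σ_{t<11} Y_t with i.i.d. increments Y_t = y(d_t) ∈ {+1, −1, 0}.
Outcome values over d=0..9: [1, 1, 1, 1, 1, -1, -1, -1, 0, 0]
Σy = 2, Σy² = 8, M = 10
μ = 2/10 = 1/5,  σ² = 8/10 − (1/5)² = 19/25
E[X_11] = 20 + 11·(1/5) = 111/5


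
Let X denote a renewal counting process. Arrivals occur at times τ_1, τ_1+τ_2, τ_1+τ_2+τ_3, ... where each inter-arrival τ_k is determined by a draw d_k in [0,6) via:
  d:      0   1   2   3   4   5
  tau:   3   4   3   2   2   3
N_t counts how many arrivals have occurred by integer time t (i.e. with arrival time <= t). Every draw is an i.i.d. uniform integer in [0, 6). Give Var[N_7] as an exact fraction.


Inter-arrival values over d=0..5: [3, 4, 3, 2, 2, 3]
Each d has probability 1/6, so the pmf of τ is: f(2) = 1/3, f(3) = 1/2, f(4) = 1/6
Let p_n(j) = P(N_n = j), with p_0 = [1]. Condition on τ_1: p_n(0) = P(τ > n), and for j >= 1, p_n(j) = Σ_{k<=n} f(k)·p_{n−k}(j−1)
p_1 = [1]  (j = 0)
p_2 = [2/3, 1/3]  (j = 0..1)
p_3 = [1/6, 5/6]  (j = 0..1)
p_4 = [0, 8/9, 1/9]  (j = 0..2)
p_5 = [0, 5/9, 4/9]  (j = 0..2)
p_6 = [0, 7/36, 83/108, 1/27]  (j = 0..3)
p_7 = [0, 1/36, 83/108, 11/54]  (j = 0..3)
E[N_7] = Σ j·p_7(j) = 235/108;  E[N_7²] = Σ j²·p_7(j) = 533/108
Var[N_7] = 533/108 − (235/108)² = 2339/11664

2339/11664


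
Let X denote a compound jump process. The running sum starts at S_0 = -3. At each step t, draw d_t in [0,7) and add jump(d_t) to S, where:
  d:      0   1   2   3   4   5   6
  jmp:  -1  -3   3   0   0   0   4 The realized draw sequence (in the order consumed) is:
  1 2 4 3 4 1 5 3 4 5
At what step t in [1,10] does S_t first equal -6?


1

t=0: S=-3, d=1, jump=-3, S_1=-6
t=1: S=-6, d=2, jump=3, S_2=-3
t=2: S=-3, d=4, jump=0, S_3=-3
t=3: S=-3, d=3, jump=0, S_4=-3
t=4: S=-3, d=4, jump=0, S_5=-3
t=5: S=-3, d=1, jump=-3, S_6=-6
t=6: S=-6, d=5, jump=0, S_7=-6
t=7: S=-6, d=3, jump=0, S_8=-6
t=8: S=-6, d=4, jump=0, S_9=-6
t=9: S=-6, d=5, jump=0, S_10=-6


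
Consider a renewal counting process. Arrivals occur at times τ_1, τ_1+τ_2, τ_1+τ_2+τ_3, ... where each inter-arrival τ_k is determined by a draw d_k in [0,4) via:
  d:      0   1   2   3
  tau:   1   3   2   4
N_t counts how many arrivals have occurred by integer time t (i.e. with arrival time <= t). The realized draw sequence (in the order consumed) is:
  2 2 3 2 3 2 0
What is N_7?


2

draw d_1=2: τ_1=2, arrival time A_1=2
draw d_2=2: τ_2=2, arrival time A_2=4
draw d_3=3: τ_3=4, arrival time A_3=8
draw d_4=2: τ_4=2, arrival time A_4=10
draw d_5=3: τ_5=4, arrival time A_5=14
draw d_6=2: τ_6=2, arrival time A_6=16
draw d_7=0: τ_7=1, arrival time A_7=17
N_t over t=0..7: 0:0 1:0 2:1 3:1 4:2 5:2 6:2 7:2


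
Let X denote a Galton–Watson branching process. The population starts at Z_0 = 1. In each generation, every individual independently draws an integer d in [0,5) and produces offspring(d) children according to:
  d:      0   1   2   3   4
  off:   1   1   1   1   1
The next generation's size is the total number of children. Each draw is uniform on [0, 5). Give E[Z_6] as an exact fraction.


1

Outcome values over d=0..4: [1, 1, 1, 1, 1]
Σy = 5, Σy² = 5, M = 5
μ = 5/5 = 1,  σ² = 5/5 − (1)² = 0
E[Z_0] = 1
E[Z_1] = 1·E[Z_0] = 1
E[Z_2] = 1·E[Z_1] = 1
E[Z_3] = 1·E[Z_2] = 1
E[Z_4] = 1·E[Z_3] = 1
E[Z_5] = 1·E[Z_4] = 1
E[Z_6] = 1·E[Z_5] = 1


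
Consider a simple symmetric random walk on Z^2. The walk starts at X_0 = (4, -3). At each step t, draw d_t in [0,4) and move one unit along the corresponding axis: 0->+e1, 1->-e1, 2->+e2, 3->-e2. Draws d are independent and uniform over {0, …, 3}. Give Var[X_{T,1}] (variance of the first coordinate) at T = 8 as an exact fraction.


Outcome values over d=0..3: [1, -1, 0, 0]
Σy = 0, Σy² = 2, M = 4
μ = 0/4 = 0,  σ² = 2/4 − (0)² = 1/2
Independent increments: Var[X_8] = 8·σ² = 8·(1/2) = 4

4


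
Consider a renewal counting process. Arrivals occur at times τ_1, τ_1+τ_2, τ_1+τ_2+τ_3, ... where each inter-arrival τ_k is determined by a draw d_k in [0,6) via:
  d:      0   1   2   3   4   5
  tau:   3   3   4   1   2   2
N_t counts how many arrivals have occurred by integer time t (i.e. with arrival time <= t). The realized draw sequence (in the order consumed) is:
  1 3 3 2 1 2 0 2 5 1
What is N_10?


draw d_1=1: τ_1=3, arrival time A_1=3
draw d_2=3: τ_2=1, arrival time A_2=4
draw d_3=3: τ_3=1, arrival time A_3=5
draw d_4=2: τ_4=4, arrival time A_4=9
draw d_5=1: τ_5=3, arrival time A_5=12
draw d_6=2: τ_6=4, arrival time A_6=16
draw d_7=0: τ_7=3, arrival time A_7=19
draw d_8=2: τ_8=4, arrival time A_8=23
draw d_9=5: τ_9=2, arrival time A_9=25
draw d_10=1: τ_10=3, arrival time A_10=28
N_t over t=0..10: 0:0 1:0 2:0 3:1 4:2 5:3 6:3 7:3 8:3 9:4 10:4

4


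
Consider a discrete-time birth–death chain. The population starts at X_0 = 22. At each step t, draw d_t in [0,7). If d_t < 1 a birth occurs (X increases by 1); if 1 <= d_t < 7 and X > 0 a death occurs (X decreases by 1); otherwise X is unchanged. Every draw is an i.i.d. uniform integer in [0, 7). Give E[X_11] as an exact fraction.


X can drop by at most 1 per step and X_0 = 22 > T = 11, so X_t >= 22 − t >= 11 > 0 for every t <= 11: the floor at 0 (the 'and X > 0' condition) never binds. Hence X_11 = X_0 + Σ_{t<11} Y_t with i.i.d. increments Y_t = y(d_t) ∈ {+1, −1, 0}.
Outcome values over d=0..6: [1, -1, -1, -1, -1, -1, -1]
Σy = -5, Σy² = 7, M = 7
μ = -5/7 = -5/7,  σ² = 7/7 − (-5/7)² = 24/49
E[X_11] = 22 + 11·(-5/7) = 99/7

99/7


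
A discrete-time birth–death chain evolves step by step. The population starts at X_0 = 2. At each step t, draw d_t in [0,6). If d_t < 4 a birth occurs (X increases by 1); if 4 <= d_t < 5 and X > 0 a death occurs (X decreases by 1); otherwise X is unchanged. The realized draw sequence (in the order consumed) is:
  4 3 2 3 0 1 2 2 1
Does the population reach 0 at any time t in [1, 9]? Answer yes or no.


t=0: X=2, d=4 → death, X_1=1
t=1: X=1, d=3 → birth, X_2=2
t=2: X=2, d=2 → birth, X_3=3
t=3: X=3, d=3 → birth, X_4=4
t=4: X=4, d=0 → birth, X_5=5
t=5: X=5, d=1 → birth, X_6=6
t=6: X=6, d=2 → birth, X_7=7
t=7: X=7, d=2 → birth, X_8=8
t=8: X=8, d=1 → birth, X_9=9

no


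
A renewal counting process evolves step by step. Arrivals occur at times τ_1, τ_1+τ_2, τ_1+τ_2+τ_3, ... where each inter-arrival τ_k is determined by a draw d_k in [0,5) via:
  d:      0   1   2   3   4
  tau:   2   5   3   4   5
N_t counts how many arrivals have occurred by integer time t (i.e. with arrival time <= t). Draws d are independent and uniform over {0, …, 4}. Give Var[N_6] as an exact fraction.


3164/15625

Inter-arrival values over d=0..4: [2, 5, 3, 4, 5]
Each d has probability 1/5, so the pmf of τ is: f(2) = 1/5, f(3) = 1/5, f(4) = 1/5, f(5) = 2/5
Let p_n(j) = P(N_n = j), with p_0 = [1]. Condition on τ_1: p_n(0) = P(τ > n), and for j >= 1, p_n(j) = Σ_{k<=n} f(k)·p_{n−k}(j−1)
p_1 = [1]  (j = 0)
p_2 = [4/5, 1/5]  (j = 0..1)
p_3 = [3/5, 2/5]  (j = 0..1)
p_4 = [2/5, 14/25, 1/25]  (j = 0..2)
p_5 = [0, 22/25, 3/25]  (j = 0..2)
p_6 = [0, 19/25, 29/125, 1/125]  (j = 0..3)
E[N_6] = Σ j·p_6(j) = 156/125;  E[N_6²] = Σ j²·p_6(j) = 44/25
Var[N_6] = 44/25 − (156/125)² = 3164/15625
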